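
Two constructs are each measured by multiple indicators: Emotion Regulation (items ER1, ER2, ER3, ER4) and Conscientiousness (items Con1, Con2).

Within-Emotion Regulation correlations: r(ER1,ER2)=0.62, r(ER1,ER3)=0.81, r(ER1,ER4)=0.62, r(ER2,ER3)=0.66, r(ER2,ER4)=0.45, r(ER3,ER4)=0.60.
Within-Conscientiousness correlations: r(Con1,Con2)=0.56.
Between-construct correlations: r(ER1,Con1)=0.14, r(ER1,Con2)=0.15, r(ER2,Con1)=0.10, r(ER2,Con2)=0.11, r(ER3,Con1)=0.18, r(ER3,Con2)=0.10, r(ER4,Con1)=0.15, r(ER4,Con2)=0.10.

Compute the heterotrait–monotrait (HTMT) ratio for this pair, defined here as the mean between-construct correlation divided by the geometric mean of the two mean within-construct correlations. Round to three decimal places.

0.217

Mean heterotrait r = 1.03/8 = 0.1288.
Mean within-ER = 3.76/6 = 0.6267; mean within-Con = 0.56/1 = 0.5600.
Geometric mean = √(0.6267 × 0.5600) = 0.5924.
HTMT = 0.1288 / 0.5924 = 0.217.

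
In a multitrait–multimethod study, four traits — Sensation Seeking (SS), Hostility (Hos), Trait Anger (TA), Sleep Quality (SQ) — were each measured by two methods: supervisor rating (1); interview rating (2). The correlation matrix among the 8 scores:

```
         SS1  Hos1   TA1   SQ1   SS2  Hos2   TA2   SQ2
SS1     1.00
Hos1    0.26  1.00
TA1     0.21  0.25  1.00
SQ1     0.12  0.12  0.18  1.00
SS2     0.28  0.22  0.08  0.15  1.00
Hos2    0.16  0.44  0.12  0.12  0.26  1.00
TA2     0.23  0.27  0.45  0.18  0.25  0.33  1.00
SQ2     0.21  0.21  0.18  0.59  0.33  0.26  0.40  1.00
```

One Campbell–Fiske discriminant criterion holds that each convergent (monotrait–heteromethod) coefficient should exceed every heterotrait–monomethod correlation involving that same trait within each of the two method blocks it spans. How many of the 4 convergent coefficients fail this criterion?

1

Convergent coefficients and their comparison sets:
SS (methods 1·2): 0.28 vs {0.26, 0.26, 0.21, 0.25, 0.12, 0.33} → fail.
Hos (methods 1·2): 0.44 vs {0.26, 0.26, 0.25, 0.33, 0.12, 0.26} → pass.
TA (methods 1·2): 0.45 vs {0.21, 0.25, 0.25, 0.33, 0.18, 0.40} → pass.
SQ (methods 1·2): 0.59 vs {0.12, 0.33, 0.12, 0.26, 0.18, 0.40} → pass.
1 of 4 fail.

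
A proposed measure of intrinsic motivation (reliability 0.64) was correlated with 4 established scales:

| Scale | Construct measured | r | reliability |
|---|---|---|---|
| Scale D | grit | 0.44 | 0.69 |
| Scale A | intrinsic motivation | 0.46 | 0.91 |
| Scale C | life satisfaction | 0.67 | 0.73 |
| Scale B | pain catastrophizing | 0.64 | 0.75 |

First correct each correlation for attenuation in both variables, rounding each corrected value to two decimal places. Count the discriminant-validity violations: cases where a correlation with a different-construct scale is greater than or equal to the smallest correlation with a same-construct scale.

Disattenuated r (r / √(r_scale · r_new)):
  Scale D (disc): 0.44 / √(0.69·0.64) = 0.66
  Scale A (conv): 0.46 / √(0.91·0.64) = 0.60
  Scale C (disc): 0.67 / √(0.73·0.64) = 0.98
  Scale B (disc): 0.64 / √(0.75·0.64) = 0.92
Smallest convergent = 0.60. Discriminant values: 0.66, 0.98, 0.92; count ≥ 0.60 → 3.

3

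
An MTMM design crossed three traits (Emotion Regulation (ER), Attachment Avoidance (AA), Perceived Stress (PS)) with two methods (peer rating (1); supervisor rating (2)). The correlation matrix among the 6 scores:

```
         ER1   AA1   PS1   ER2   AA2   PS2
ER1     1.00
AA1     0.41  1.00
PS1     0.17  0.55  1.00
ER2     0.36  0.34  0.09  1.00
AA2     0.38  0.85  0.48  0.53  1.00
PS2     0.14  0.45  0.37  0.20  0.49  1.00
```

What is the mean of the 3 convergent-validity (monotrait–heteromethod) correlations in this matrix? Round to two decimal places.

Convergent values: 0.36, 0.85, 0.37; mean = 1.58/3 = 0.53.

0.53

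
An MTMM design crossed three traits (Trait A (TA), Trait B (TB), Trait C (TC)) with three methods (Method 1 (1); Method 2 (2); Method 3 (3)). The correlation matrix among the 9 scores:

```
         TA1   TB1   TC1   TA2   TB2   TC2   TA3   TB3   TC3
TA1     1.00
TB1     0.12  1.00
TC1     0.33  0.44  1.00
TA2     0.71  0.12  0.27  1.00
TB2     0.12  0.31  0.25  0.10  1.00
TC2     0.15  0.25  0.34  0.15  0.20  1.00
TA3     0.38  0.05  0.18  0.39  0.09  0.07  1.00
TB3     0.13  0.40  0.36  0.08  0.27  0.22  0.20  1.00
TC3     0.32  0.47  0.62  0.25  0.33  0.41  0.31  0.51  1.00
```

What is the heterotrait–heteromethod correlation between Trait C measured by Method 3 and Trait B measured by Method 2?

0.33

Different traits and methods: r(TC3, TB2) = 0.33.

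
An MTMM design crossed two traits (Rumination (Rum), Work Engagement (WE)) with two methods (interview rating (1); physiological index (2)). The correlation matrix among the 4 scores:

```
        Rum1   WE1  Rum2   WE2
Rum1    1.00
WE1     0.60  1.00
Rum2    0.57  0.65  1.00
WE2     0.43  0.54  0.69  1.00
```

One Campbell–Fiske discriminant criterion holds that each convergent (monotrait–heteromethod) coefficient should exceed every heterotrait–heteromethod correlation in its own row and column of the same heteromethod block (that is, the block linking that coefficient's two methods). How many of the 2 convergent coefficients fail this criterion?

Checking each validity diagonal entry against its comparison values:
Rum (methods 1·2): 0.57 vs {0.43, 0.65} → fail.
WE (methods 1·2): 0.54 vs {0.65, 0.43} → fail.
2 of 2 fail.

2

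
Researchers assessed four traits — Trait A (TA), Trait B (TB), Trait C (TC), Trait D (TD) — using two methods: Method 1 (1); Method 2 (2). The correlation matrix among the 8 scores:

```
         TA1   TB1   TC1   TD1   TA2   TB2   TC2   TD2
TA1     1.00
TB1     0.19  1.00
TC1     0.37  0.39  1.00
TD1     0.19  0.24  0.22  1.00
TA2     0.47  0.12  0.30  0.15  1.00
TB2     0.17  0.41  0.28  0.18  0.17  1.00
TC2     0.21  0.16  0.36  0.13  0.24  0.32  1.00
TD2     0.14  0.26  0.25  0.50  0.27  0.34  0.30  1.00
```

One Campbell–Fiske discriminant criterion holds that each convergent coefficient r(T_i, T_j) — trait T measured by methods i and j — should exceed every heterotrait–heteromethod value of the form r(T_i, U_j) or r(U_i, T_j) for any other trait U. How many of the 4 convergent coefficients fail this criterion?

0

Checking each validity diagonal entry against its comparison values:
TA (methods 1·2): 0.47 vs {0.17, 0.12, 0.21, 0.30, 0.14, 0.15} → pass.
TB (methods 1·2): 0.41 vs {0.12, 0.17, 0.16, 0.28, 0.26, 0.18} → pass.
TC (methods 1·2): 0.36 vs {0.30, 0.21, 0.28, 0.16, 0.25, 0.13} → pass.
TD (methods 1·2): 0.50 vs {0.15, 0.14, 0.18, 0.26, 0.13, 0.25} → pass.
0 of 4 fail.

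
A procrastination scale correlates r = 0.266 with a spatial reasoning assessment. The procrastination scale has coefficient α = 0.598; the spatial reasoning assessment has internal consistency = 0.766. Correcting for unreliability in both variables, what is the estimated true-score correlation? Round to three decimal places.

r_true = r_obs / √(r_xx · r_yy) = 0.266 / √(0.598 × 0.766) = 0.266 / √0.458068 = 0.266 / 0.6768 ≈ 0.393.

0.393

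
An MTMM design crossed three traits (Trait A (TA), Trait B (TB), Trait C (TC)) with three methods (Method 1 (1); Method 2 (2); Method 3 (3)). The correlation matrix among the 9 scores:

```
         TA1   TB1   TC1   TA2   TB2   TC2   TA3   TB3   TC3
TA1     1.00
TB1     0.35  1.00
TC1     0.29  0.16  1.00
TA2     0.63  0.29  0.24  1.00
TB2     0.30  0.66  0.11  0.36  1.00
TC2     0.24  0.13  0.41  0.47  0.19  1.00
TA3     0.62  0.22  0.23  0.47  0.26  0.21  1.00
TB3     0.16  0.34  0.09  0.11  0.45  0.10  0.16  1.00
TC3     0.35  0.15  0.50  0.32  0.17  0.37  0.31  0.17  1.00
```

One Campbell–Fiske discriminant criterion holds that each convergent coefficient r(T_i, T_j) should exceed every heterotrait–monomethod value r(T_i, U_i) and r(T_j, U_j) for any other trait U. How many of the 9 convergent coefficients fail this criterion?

4

Checking each validity diagonal entry against its comparison values:
TA (methods 1·2): 0.63 vs {0.35, 0.36, 0.29, 0.47} → pass.
TA (methods 1·3): 0.62 vs {0.35, 0.16, 0.29, 0.31} → pass.
TA (methods 2·3): 0.47 vs {0.36, 0.16, 0.47, 0.31} → fail.
TB (methods 1·2): 0.66 vs {0.35, 0.36, 0.16, 0.19} → pass.
TB (methods 1·3): 0.34 vs {0.35, 0.16, 0.16, 0.17} → fail.
TB (methods 2·3): 0.45 vs {0.36, 0.16, 0.19, 0.17} → pass.
TC (methods 1·2): 0.41 vs {0.29, 0.47, 0.16, 0.19} → fail.
TC (methods 1·3): 0.50 vs {0.29, 0.31, 0.16, 0.17} → pass.
TC (methods 2·3): 0.37 vs {0.47, 0.31, 0.19, 0.17} → fail.
4 of 9 fail.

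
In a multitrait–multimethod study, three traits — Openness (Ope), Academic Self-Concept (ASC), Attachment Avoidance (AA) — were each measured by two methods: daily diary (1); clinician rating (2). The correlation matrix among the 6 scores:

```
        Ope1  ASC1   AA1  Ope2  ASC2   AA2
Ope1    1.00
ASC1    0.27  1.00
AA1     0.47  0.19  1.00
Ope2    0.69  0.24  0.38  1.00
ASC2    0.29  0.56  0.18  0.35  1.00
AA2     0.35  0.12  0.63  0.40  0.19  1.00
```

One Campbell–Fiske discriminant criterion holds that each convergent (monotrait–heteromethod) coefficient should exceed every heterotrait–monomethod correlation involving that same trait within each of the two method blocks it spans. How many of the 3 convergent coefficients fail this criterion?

Each convergent coefficient versus the relevant comparison correlations:
Ope (methods 1·2): 0.69 vs {0.27, 0.35, 0.47, 0.40} → pass.
ASC (methods 1·2): 0.56 vs {0.27, 0.35, 0.19, 0.19} → pass.
AA (methods 1·2): 0.63 vs {0.47, 0.40, 0.19, 0.19} → pass.
0 of 3 fail.

0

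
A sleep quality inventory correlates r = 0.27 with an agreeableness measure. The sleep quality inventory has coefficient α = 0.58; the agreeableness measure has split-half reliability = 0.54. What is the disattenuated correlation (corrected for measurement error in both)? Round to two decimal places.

r_true = r_obs / √(r_xx · r_yy) = 0.27 / √(0.58 × 0.54) = 0.27 / √0.3132 = 0.27 / 0.5596 ≈ 0.48.

0.48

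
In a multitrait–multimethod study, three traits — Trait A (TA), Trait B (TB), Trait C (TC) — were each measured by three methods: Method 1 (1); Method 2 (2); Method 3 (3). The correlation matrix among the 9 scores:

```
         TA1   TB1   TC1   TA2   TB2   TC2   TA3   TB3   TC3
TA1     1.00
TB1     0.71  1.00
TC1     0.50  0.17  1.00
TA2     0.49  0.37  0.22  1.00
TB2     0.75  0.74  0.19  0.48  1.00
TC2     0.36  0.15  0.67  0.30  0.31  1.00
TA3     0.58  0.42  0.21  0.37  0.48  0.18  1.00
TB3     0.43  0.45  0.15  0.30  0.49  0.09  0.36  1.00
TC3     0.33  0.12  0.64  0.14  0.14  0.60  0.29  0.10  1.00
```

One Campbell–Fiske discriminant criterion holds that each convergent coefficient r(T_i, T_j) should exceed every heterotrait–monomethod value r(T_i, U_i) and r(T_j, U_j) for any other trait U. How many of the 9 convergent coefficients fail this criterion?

Convergent coefficients and their comparison sets:
TA (methods 1·2): 0.49 vs {0.71, 0.48, 0.50, 0.30} → fail.
TA (methods 1·3): 0.58 vs {0.71, 0.36, 0.50, 0.29} → fail.
TA (methods 2·3): 0.37 vs {0.48, 0.36, 0.30, 0.29} → fail.
TB (methods 1·2): 0.74 vs {0.71, 0.48, 0.17, 0.31} → pass.
TB (methods 1·3): 0.45 vs {0.71, 0.36, 0.17, 0.10} → fail.
TB (methods 2·3): 0.49 vs {0.48, 0.36, 0.31, 0.10} → pass.
TC (methods 1·2): 0.67 vs {0.50, 0.30, 0.17, 0.31} → pass.
TC (methods 1·3): 0.64 vs {0.50, 0.29, 0.17, 0.10} → pass.
TC (methods 2·3): 0.60 vs {0.30, 0.29, 0.31, 0.10} → pass.
4 of 9 fail.

4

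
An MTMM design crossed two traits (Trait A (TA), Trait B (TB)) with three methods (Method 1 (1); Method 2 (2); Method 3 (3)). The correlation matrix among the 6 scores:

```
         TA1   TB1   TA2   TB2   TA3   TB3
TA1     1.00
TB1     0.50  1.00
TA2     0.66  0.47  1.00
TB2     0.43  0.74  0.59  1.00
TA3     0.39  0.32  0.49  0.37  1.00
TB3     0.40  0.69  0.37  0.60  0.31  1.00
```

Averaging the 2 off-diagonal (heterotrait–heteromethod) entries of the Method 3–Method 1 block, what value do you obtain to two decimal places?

0.36

HTHM values (method 3 × method 1): 0.32, 0.40; mean = 0.72/2 = 0.36.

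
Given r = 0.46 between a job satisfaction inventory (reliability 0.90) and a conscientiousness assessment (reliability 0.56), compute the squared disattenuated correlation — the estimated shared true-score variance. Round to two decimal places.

Disattenuated r = 0.46 / √(0.90 × 0.56) = 0.46 / 0.7099 = 0.6480.
Shared true-score variance = 0.6480² = 0.4199 ≈ 0.42.

0.42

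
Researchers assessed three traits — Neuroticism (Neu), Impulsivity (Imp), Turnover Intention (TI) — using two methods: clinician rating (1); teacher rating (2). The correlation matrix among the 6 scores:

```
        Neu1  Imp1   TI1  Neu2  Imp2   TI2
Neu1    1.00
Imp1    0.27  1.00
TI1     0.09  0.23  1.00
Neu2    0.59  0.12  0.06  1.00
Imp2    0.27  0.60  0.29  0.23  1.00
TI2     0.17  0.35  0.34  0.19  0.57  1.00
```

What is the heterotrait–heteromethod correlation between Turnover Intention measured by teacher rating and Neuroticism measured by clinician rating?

0.17

Different traits and methods: r(TI2, Neu1) = 0.17.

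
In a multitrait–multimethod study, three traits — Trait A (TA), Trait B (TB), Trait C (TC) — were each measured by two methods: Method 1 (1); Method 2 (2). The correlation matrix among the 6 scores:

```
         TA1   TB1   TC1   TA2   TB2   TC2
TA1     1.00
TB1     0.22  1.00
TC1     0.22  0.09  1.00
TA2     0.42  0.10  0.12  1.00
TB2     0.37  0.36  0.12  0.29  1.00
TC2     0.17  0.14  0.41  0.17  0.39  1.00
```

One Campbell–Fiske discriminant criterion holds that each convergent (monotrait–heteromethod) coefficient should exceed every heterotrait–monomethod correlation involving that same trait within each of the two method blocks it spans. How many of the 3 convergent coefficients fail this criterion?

Checking each validity diagonal entry against its comparison values:
TA (methods 1·2): 0.42 vs {0.22, 0.29, 0.22, 0.17} → pass.
TB (methods 1·2): 0.36 vs {0.22, 0.29, 0.09, 0.39} → fail.
TC (methods 1·2): 0.41 vs {0.22, 0.17, 0.09, 0.39} → pass.
1 of 3 fail.

1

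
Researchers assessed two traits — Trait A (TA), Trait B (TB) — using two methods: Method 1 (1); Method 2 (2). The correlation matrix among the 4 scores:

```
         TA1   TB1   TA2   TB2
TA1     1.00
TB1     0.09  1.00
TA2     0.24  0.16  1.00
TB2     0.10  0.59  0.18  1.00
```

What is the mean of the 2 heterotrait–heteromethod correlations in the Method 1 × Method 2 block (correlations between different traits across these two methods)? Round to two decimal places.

HTHM values (method 1 × method 2): 0.10, 0.16; mean = 0.26/2 = 0.13.

0.13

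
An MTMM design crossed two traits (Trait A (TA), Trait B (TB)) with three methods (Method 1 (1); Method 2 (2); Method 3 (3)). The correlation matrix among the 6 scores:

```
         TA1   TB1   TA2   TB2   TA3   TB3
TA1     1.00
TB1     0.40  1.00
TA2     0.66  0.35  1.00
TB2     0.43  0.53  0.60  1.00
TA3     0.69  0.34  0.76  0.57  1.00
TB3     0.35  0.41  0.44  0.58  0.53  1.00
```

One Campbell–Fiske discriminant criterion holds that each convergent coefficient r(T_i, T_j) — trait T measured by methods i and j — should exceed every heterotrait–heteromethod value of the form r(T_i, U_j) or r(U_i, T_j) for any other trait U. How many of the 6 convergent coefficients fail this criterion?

0

Convergent coefficients and their comparison sets:
TA (methods 1·2): 0.66 vs {0.43, 0.35} → pass.
TA (methods 1·3): 0.69 vs {0.35, 0.34} → pass.
TA (methods 2·3): 0.76 vs {0.44, 0.57} → pass.
TB (methods 1·2): 0.53 vs {0.35, 0.43} → pass.
TB (methods 1·3): 0.41 vs {0.34, 0.35} → pass.
TB (methods 2·3): 0.58 vs {0.57, 0.44} → pass.
0 of 6 fail.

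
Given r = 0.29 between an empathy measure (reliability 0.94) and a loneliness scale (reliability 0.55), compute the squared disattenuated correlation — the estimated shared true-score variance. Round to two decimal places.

Disattenuated r = 0.29 / √(0.94 × 0.55) = 0.29 / 0.7190 = 0.4033.
Shared true-score variance = 0.4033² = 0.1627 ≈ 0.16.

0.16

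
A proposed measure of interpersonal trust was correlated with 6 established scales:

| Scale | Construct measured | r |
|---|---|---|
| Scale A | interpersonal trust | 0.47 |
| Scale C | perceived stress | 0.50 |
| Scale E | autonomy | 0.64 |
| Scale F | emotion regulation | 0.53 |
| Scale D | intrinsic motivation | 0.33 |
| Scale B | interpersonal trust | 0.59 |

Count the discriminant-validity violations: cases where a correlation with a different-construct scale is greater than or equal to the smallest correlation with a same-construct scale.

3

Convergent (same construct = interpersonal trust): Scale A, Scale B.
Smallest convergent = 0.47. Discriminant values: 0.50, 0.64, 0.53, 0.33; count ≥ 0.47 → 3.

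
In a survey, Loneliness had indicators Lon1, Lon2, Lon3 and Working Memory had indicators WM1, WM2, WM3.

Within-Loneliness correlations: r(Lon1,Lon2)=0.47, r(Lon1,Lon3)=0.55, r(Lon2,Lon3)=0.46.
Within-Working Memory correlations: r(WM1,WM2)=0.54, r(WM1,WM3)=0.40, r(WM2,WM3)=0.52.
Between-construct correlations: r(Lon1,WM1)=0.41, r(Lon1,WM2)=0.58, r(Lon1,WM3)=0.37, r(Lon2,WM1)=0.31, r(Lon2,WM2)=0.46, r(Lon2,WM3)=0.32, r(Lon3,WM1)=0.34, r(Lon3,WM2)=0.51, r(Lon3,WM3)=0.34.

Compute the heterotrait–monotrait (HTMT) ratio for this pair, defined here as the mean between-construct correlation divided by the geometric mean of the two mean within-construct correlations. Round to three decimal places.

0.825

Mean heterotrait r = 3.64/9 = 0.4044.
Mean within-Lon = 1.48/3 = 0.4933; mean within-WM = 1.46/3 = 0.4867.
Geometric mean = √(0.4933 × 0.4867) = 0.4900.
HTMT = 0.4044 / 0.4900 = 0.825.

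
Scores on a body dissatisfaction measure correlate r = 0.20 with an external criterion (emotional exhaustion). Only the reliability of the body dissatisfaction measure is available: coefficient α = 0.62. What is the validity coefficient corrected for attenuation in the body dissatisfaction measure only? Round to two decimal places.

0.25

Single correction: r_c = r_obs / √r_xx = 0.20 / √0.62 = 0.20 / 0.7874 ≈ 0.25.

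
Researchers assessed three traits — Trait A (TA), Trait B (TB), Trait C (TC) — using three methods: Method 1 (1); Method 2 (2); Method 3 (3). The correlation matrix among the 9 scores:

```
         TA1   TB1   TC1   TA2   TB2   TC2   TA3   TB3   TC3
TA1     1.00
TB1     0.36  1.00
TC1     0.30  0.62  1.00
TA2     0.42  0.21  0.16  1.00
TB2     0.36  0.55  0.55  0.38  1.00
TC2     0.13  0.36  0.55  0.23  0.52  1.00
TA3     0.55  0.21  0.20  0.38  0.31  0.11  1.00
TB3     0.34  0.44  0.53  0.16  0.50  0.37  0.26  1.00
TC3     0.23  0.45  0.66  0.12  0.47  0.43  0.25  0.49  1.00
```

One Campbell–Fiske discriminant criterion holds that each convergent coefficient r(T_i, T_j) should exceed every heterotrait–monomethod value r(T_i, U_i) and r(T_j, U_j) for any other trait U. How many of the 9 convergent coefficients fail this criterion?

Convergent coefficients and their comparison sets:
TA (methods 1·2): 0.42 vs {0.36, 0.38, 0.30, 0.23} → pass.
TA (methods 1·3): 0.55 vs {0.36, 0.26, 0.30, 0.25} → pass.
TA (methods 2·3): 0.38 vs {0.38, 0.26, 0.23, 0.25} → fail.
TB (methods 1·2): 0.55 vs {0.36, 0.38, 0.62, 0.52} → fail.
TB (methods 1·3): 0.44 vs {0.36, 0.26, 0.62, 0.49} → fail.
TB (methods 2·3): 0.50 vs {0.38, 0.26, 0.52, 0.49} → fail.
TC (methods 1·2): 0.55 vs {0.30, 0.23, 0.62, 0.52} → fail.
TC (methods 1·3): 0.66 vs {0.30, 0.25, 0.62, 0.49} → pass.
TC (methods 2·3): 0.43 vs {0.23, 0.25, 0.52, 0.49} → fail.
6 of 9 fail.

6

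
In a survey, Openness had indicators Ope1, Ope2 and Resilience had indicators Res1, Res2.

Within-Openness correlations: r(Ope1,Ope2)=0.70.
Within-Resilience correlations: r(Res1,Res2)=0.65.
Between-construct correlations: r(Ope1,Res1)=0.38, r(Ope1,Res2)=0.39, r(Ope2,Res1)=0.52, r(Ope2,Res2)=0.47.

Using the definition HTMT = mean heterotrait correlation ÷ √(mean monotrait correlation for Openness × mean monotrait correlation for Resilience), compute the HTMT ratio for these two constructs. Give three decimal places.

Mean heterotrait r = 1.76/4 = 0.4400.
Mean within-Ope = 0.70/1 = 0.7000; mean within-Res = 0.65/1 = 0.6500.
Geometric mean = √(0.7000 × 0.6500) = 0.6745.
HTMT = 0.4400 / 0.6745 = 0.652.

0.652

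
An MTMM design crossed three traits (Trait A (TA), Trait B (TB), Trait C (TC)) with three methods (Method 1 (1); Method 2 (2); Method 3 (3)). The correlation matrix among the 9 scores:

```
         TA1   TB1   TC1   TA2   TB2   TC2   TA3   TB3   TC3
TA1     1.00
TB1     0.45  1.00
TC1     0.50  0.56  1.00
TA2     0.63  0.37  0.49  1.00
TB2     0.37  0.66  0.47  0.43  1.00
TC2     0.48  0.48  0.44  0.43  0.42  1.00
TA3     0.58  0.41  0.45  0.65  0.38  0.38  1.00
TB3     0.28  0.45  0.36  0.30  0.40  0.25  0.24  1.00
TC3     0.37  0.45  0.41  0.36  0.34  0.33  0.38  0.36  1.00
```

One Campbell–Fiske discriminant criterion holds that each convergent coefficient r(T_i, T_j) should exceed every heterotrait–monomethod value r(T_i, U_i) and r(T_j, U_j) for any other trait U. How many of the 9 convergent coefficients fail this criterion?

Each convergent coefficient versus the relevant comparison correlations:
TA (methods 1·2): 0.63 vs {0.45, 0.43, 0.50, 0.43} → pass.
TA (methods 1·3): 0.58 vs {0.45, 0.24, 0.50, 0.38} → pass.
TA (methods 2·3): 0.65 vs {0.43, 0.24, 0.43, 0.38} → pass.
TB (methods 1·2): 0.66 vs {0.45, 0.43, 0.56, 0.42} → pass.
TB (methods 1·3): 0.45 vs {0.45, 0.24, 0.56, 0.36} → fail.
TB (methods 2·3): 0.40 vs {0.43, 0.24, 0.42, 0.36} → fail.
TC (methods 1·2): 0.44 vs {0.50, 0.43, 0.56, 0.42} → fail.
TC (methods 1·3): 0.41 vs {0.50, 0.38, 0.56, 0.36} → fail.
TC (methods 2·3): 0.33 vs {0.43, 0.38, 0.42, 0.36} → fail.
5 of 9 fail.

5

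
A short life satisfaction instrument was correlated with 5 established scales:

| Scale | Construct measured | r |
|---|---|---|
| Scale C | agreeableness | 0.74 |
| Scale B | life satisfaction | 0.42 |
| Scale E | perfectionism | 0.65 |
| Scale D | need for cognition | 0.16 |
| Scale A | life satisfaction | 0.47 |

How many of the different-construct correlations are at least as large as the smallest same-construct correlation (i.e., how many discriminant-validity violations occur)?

Convergent (same construct = life satisfaction): Scale B, Scale A.
Smallest convergent = 0.42. Discriminant values: 0.74, 0.65, 0.16; count ≥ 0.42 → 2.

2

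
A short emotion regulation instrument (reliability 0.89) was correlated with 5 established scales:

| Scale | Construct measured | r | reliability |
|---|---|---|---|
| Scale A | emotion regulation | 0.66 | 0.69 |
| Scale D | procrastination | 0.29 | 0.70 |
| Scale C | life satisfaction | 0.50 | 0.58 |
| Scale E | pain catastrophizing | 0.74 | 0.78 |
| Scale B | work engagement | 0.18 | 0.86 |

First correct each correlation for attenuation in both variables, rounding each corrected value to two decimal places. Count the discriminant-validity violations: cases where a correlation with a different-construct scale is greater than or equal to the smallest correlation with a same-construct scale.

1

Disattenuated r (r / √(r_scale · r_new)):
  Scale A (conv): 0.66 / √(0.69·0.89) = 0.84
  Scale D (disc): 0.29 / √(0.70·0.89) = 0.37
  Scale C (disc): 0.50 / √(0.58·0.89) = 0.70
  Scale E (disc): 0.74 / √(0.78·0.89) = 0.89
  Scale B (disc): 0.18 / √(0.86·0.89) = 0.21
Smallest convergent = 0.84. Discriminant values: 0.37, 0.70, 0.89, 0.21; count ≥ 0.84 → 1.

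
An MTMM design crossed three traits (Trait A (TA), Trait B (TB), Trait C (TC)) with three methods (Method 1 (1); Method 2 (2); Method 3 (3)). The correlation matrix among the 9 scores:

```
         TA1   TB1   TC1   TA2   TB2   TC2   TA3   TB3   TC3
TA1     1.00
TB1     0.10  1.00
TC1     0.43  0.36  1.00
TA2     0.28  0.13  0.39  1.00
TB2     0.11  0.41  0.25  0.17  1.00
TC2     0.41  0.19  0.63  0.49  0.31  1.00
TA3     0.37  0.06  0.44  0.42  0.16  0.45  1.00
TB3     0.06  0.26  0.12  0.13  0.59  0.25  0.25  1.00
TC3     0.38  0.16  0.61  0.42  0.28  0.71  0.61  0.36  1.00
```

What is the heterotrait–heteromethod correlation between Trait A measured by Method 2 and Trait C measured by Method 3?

Different traits and methods: r(TA2, TC3) = 0.42.

0.42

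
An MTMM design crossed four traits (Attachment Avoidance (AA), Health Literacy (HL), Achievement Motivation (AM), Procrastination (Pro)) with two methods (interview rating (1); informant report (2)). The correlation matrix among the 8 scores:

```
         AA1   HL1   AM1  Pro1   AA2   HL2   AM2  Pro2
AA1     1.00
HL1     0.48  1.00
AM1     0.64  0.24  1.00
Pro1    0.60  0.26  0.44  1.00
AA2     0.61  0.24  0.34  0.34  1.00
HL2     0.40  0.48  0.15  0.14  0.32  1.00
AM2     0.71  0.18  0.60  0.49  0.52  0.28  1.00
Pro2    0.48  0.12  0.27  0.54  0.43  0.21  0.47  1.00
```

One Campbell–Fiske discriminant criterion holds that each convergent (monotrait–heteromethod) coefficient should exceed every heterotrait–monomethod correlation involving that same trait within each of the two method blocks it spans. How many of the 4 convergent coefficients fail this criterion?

Checking each validity diagonal entry against its comparison values:
AA (methods 1·2): 0.61 vs {0.48, 0.32, 0.64, 0.52, 0.60, 0.43} → fail.
HL (methods 1·2): 0.48 vs {0.48, 0.32, 0.24, 0.28, 0.26, 0.21} → fail.
AM (methods 1·2): 0.60 vs {0.64, 0.52, 0.24, 0.28, 0.44, 0.47} → fail.
Pro (methods 1·2): 0.54 vs {0.60, 0.43, 0.26, 0.21, 0.44, 0.47} → fail.
4 of 4 fail.

4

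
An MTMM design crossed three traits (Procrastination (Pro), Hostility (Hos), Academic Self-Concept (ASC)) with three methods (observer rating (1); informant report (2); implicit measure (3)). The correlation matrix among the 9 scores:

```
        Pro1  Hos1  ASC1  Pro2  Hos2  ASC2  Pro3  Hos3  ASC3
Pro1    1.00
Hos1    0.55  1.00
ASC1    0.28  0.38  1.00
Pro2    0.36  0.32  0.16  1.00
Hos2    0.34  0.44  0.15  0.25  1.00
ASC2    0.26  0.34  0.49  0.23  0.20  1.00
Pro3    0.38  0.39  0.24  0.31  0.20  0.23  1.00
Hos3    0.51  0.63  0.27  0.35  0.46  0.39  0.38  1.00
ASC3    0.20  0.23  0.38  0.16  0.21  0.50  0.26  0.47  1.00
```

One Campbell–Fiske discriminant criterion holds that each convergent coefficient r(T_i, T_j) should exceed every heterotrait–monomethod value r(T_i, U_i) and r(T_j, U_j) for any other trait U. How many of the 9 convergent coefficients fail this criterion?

6

Each convergent coefficient versus the relevant comparison correlations:
Pro (methods 1·2): 0.36 vs {0.55, 0.25, 0.28, 0.23} → fail.
Pro (methods 1·3): 0.38 vs {0.55, 0.38, 0.28, 0.26} → fail.
Pro (methods 2·3): 0.31 vs {0.25, 0.38, 0.23, 0.26} → fail.
Hos (methods 1·2): 0.44 vs {0.55, 0.25, 0.38, 0.20} → fail.
Hos (methods 1·3): 0.63 vs {0.55, 0.38, 0.38, 0.47} → pass.
Hos (methods 2·3): 0.46 vs {0.25, 0.38, 0.20, 0.47} → fail.
ASC (methods 1·2): 0.49 vs {0.28, 0.23, 0.38, 0.20} → pass.
ASC (methods 1·3): 0.38 vs {0.28, 0.26, 0.38, 0.47} → fail.
ASC (methods 2·3): 0.50 vs {0.23, 0.26, 0.20, 0.47} → pass.
6 of 9 fail.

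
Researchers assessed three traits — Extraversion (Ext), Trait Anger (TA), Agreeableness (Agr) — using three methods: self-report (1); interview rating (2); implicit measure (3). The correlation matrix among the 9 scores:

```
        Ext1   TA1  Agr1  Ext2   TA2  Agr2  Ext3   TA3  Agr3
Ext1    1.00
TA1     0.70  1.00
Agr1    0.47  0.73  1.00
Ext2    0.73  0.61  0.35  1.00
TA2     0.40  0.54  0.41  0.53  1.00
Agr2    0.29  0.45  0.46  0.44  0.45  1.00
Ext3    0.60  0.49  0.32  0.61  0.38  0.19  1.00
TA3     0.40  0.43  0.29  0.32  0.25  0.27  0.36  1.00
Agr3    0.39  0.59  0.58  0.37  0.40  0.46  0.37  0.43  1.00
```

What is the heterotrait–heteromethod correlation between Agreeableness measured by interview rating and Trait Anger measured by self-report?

Different traits and methods: r(Agr2, TA1) = 0.45.

0.45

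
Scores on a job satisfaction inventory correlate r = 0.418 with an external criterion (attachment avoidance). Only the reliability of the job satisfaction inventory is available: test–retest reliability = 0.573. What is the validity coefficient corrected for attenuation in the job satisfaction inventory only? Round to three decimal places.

Single correction: r_c = r_obs / √r_xx = 0.418 / √0.573 = 0.418 / 0.7570 ≈ 0.552.

0.552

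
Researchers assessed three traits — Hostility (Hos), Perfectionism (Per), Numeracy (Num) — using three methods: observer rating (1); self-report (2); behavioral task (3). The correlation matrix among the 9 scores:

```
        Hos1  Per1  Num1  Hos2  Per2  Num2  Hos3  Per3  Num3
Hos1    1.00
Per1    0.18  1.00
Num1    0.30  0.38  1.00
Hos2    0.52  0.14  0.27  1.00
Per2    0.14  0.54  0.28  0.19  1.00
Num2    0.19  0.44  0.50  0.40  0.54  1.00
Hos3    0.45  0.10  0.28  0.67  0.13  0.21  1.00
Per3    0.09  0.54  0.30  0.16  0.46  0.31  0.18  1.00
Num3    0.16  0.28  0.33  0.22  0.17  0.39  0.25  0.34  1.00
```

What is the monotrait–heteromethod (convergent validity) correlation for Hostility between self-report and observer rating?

0.52

Same trait (Hos), different methods: r(Hos2, Hos1) = 0.52.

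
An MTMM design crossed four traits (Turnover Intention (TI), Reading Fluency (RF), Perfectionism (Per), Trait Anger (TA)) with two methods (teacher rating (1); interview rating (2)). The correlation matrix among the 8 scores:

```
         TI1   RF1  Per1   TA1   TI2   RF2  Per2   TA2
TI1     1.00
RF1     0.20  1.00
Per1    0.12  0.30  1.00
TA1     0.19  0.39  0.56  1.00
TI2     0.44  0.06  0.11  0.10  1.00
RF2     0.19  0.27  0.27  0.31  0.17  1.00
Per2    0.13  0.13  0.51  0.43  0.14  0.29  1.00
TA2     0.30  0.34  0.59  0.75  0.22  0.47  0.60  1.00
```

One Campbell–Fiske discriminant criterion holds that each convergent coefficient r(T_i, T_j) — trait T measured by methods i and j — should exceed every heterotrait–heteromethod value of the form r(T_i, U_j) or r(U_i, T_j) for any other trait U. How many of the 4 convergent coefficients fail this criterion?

Checking each validity diagonal entry against its comparison values:
TI (methods 1·2): 0.44 vs {0.19, 0.06, 0.13, 0.11, 0.30, 0.10} → pass.
RF (methods 1·2): 0.27 vs {0.06, 0.19, 0.13, 0.27, 0.34, 0.31} → fail.
Per (methods 1·2): 0.51 vs {0.11, 0.13, 0.27, 0.13, 0.59, 0.43} → fail.
TA (methods 1·2): 0.75 vs {0.10, 0.30, 0.31, 0.34, 0.43, 0.59} → pass.
2 of 4 fail.

2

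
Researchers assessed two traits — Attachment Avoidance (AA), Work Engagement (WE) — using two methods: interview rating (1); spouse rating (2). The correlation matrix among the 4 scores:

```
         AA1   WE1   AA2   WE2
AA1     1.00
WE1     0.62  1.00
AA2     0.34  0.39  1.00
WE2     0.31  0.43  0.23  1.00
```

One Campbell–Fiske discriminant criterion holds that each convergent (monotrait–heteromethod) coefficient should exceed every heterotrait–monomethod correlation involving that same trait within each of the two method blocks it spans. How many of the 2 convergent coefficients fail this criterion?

Each convergent coefficient versus the relevant comparison correlations:
AA (methods 1·2): 0.34 vs {0.62, 0.23} → fail.
WE (methods 1·2): 0.43 vs {0.62, 0.23} → fail.
2 of 2 fail.

2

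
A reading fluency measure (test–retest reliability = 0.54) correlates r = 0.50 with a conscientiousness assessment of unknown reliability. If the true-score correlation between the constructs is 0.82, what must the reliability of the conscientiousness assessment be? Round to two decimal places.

0.69

r_true = r_obs / √(r_xx · r_yy) ⇒ 0.82 = 0.50 / √(0.54 · r_yy).
√(0.54 · r_yy) = 0.50 / 0.82 = 0.6098; 0.54 · r_yy = 0.3719; r_yy = 0.3719 / 0.54 ≈ 0.69.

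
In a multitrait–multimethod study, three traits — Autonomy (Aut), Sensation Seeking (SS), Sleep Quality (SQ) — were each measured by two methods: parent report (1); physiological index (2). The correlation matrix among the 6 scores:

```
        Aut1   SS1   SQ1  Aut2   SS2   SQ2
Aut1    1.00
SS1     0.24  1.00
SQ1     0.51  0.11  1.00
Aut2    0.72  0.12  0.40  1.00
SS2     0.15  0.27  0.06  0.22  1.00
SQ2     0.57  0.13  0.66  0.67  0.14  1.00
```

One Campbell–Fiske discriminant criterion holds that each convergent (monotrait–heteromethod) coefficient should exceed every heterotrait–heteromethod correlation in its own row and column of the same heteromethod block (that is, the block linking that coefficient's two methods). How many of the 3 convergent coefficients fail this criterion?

0

Each convergent coefficient versus the relevant comparison correlations:
Aut (methods 1·2): 0.72 vs {0.15, 0.12, 0.57, 0.40} → pass.
SS (methods 1·2): 0.27 vs {0.12, 0.15, 0.13, 0.06} → pass.
SQ (methods 1·2): 0.66 vs {0.40, 0.57, 0.06, 0.13} → pass.
0 of 3 fail.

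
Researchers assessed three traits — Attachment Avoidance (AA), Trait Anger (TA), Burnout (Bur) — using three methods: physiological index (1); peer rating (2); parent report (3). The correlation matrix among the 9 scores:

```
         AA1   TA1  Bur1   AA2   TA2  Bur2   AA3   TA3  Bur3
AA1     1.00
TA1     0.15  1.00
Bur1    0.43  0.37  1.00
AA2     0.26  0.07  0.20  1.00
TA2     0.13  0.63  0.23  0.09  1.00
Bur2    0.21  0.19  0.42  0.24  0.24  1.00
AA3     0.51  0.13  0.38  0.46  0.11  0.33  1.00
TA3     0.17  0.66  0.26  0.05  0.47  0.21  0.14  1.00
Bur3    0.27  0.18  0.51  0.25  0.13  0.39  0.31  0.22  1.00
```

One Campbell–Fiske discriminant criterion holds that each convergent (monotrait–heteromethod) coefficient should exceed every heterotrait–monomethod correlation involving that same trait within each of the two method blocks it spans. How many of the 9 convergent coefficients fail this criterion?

Checking each validity diagonal entry against its comparison values:
AA (methods 1·2): 0.26 vs {0.15, 0.09, 0.43, 0.24} → fail.
AA (methods 1·3): 0.51 vs {0.15, 0.14, 0.43, 0.31} → pass.
AA (methods 2·3): 0.46 vs {0.09, 0.14, 0.24, 0.31} → pass.
TA (methods 1·2): 0.63 vs {0.15, 0.09, 0.37, 0.24} → pass.
TA (methods 1·3): 0.66 vs {0.15, 0.14, 0.37, 0.22} → pass.
TA (methods 2·3): 0.47 vs {0.09, 0.14, 0.24, 0.22} → pass.
Bur (methods 1·2): 0.42 vs {0.43, 0.24, 0.37, 0.24} → fail.
Bur (methods 1·3): 0.51 vs {0.43, 0.31, 0.37, 0.22} → pass.
Bur (methods 2·3): 0.39 vs {0.24, 0.31, 0.24, 0.22} → pass.
2 of 9 fail.

2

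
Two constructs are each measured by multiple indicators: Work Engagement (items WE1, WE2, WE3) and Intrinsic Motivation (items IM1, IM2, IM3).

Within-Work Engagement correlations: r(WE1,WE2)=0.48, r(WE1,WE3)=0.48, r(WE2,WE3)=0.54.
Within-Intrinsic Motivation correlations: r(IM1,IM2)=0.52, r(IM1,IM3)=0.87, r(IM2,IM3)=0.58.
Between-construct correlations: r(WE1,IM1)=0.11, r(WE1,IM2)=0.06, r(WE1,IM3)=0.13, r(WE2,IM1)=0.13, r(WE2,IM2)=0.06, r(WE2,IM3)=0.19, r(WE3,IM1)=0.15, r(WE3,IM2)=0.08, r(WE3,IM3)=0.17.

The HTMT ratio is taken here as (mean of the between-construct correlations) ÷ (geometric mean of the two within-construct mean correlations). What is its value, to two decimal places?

0.21

Between-construct mean = 1.08/9 = 0.1200.
Mean within-WE = 1.50/3 = 0.5000; mean within-IM = 1.97/3 = 0.6567.
Geometric mean = √(0.5000 × 0.6567) = 0.5730.
HTMT = 0.1200 / 0.5730 = 0.21.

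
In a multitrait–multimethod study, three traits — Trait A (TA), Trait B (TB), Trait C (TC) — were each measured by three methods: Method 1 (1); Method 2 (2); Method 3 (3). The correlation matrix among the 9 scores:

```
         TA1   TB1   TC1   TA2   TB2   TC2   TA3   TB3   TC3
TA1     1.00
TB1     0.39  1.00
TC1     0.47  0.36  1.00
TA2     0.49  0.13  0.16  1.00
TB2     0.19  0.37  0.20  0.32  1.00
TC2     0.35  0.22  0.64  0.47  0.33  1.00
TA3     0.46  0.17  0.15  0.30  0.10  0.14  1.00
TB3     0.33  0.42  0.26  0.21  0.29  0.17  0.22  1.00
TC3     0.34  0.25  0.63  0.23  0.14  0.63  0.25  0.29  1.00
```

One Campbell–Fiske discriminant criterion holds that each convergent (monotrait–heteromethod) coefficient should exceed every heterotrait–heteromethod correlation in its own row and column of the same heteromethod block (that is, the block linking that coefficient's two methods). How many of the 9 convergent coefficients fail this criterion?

Convergent coefficients and their comparison sets:
TA (methods 1·2): 0.49 vs {0.19, 0.13, 0.35, 0.16} → pass.
TA (methods 1·3): 0.46 vs {0.33, 0.17, 0.34, 0.15} → pass.
TA (methods 2·3): 0.30 vs {0.21, 0.10, 0.23, 0.14} → pass.
TB (methods 1·2): 0.37 vs {0.13, 0.19, 0.22, 0.20} → pass.
TB (methods 1·3): 0.42 vs {0.17, 0.33, 0.25, 0.26} → pass.
TB (methods 2·3): 0.29 vs {0.10, 0.21, 0.14, 0.17} → pass.
TC (methods 1·2): 0.64 vs {0.16, 0.35, 0.20, 0.22} → pass.
TC (methods 1·3): 0.63 vs {0.15, 0.34, 0.26, 0.25} → pass.
TC (methods 2·3): 0.63 vs {0.14, 0.23, 0.17, 0.14} → pass.
0 of 9 fail.

0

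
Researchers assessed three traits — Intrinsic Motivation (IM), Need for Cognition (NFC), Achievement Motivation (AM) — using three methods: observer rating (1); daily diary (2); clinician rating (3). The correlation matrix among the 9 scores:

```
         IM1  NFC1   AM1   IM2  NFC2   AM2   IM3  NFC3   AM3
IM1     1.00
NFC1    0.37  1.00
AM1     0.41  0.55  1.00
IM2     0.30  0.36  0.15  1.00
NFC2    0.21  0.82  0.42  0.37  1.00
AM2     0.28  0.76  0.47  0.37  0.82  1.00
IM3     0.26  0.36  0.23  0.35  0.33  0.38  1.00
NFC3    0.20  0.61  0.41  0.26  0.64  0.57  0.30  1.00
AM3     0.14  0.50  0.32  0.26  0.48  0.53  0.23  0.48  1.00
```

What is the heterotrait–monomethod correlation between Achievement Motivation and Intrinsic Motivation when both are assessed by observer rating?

0.41

Different traits, same method: r(AM1, IM1) = 0.41.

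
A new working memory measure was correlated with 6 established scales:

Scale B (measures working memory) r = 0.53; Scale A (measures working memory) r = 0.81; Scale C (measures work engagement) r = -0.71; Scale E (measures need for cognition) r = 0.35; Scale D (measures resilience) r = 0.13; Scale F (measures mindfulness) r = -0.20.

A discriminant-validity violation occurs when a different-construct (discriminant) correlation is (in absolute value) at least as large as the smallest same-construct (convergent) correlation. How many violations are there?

1

Convergent (same construct = working memory): Scale B, Scale A.
Smallest convergent = 0.53. Discriminant |r|: 0.71, 0.35, 0.13, 0.20; count ≥ 0.53 → 1.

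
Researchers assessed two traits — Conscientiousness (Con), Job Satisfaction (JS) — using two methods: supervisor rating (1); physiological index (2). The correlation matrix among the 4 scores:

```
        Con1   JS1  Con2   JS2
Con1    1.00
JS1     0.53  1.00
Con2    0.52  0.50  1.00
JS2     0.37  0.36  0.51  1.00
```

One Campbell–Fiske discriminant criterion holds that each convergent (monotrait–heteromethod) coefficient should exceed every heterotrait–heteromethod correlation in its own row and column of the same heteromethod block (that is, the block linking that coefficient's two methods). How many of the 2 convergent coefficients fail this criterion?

1

Each convergent coefficient versus the relevant comparison correlations:
Con (methods 1·2): 0.52 vs {0.37, 0.50} → pass.
JS (methods 1·2): 0.36 vs {0.50, 0.37} → fail.
1 of 2 fail.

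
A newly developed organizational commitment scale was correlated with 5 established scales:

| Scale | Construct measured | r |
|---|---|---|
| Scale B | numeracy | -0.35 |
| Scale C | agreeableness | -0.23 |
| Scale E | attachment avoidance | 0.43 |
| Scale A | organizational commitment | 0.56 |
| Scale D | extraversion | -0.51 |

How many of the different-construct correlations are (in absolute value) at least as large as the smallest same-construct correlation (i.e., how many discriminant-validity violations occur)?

0

Convergent (same construct = organizational commitment): Scale A.
Smallest convergent = 0.56. Discriminant |r|: 0.35, 0.23, 0.43, 0.51; count ≥ 0.56 → 0.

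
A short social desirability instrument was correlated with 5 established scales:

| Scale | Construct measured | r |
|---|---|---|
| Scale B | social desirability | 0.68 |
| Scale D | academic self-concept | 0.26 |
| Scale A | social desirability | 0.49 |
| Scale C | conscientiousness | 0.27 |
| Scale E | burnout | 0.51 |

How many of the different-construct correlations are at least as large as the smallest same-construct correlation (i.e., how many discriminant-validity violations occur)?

Convergent (same construct = social desirability): Scale B, Scale A.
Smallest convergent = 0.49. Discriminant values: 0.26, 0.27, 0.51; count ≥ 0.49 → 1.

1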